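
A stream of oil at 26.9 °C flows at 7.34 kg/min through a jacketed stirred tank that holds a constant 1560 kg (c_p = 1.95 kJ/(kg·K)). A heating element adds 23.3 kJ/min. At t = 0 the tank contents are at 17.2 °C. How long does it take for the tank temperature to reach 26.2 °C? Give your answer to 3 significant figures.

First-law balance (no shaft work): M c_p dT/dt = ṁ c_p (T_in − T) + 23.3.
τ = M/ṁ = 212.53 min; T_ss = T_in + Q̇/(ṁ c_p) = 28.528 °C.
T(t) = T_ss + (T₀ − T_ss) e^(−t/τ). Set T = 26.2:
e^(−t/τ) = (26.2 − 28.528)/(17.2 − 28.528) = 0.20550
t = −212.53 · ln(0.20550) = 336.29 min.

336 min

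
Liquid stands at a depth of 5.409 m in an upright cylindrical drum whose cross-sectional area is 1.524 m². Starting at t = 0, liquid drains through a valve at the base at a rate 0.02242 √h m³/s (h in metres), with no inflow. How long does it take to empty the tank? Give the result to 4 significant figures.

316.2 s

With no inflow, A dh/dt = −0.02242 √h.
Separate and integrate: 2(√h − √h₀) = −(0.02242/A) t.
Set h = 0: 2√h₀ = (0.02242/A) t_empty ⇒ t_empty = 2A√h₀/0.02242.
t_empty = 2·1.524·√5.409/0.02242 = 3.04800·2.32573/0.02242 = 316.183 s.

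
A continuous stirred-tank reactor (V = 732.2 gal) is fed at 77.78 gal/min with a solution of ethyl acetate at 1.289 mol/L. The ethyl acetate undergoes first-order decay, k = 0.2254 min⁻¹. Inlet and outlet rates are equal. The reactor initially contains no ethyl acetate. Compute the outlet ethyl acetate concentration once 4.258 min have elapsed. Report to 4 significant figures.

V dC/dt = Q(C_in − C) − k V C.
This is linear with rate a = Q/V + k = 0.331628 min⁻¹.
C_ss = Q C_in/(Q + kV) = 0.412896 mol/L; C(t) = C_ss + (C₀ − C_ss) e^(−a t).
C(4.258) = 0.412896 + (-0.412896)·e^(−0.331628·4.258) = 0.412896 + (-0.412896)·0.243638 = 0.312298 mol/L.

0.3123 mol/L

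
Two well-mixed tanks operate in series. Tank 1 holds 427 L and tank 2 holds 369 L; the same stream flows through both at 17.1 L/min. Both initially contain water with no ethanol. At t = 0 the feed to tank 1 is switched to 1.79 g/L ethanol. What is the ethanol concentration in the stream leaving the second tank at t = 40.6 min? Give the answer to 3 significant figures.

Species balance on tank i: dCᵢ/dt = (Cᵢ₋₁ − Cᵢ)/τᵢ with τᵢ = Vᵢ/Q.
τ₁ = 427/17.1 = 24.971 min; τ₂ = 369/17.1 = 21.579 min.
Tank 1: C₁ = C_in(1 − e^(−t/τ₁)). Tank 2 (τ₁ ≠ τ₂): C₂ = C_in[1 − (τ₁ e^(−t/τ₁) − τ₂ e^(−t/τ₂))/(τ₁ − τ₂)].
At t = 40.6: e^(−t/τ₁) = 0.19673, e^(−t/τ₂) = 0.15237.
C₂ = 1.79·[1 − (24.971·0.19673 − 21.579·0.15237)/(3.3918)] = 1.79·0.52100 = 0.93259 g/L.

0.933 g/L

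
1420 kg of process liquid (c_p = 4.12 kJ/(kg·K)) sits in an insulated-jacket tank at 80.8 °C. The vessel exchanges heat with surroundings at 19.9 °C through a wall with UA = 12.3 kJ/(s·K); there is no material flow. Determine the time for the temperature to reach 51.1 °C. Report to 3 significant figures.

M c_p dT/dt = −UA(T − T_amb).
τ = M c_p/UA = 475.64 s; T_ss = T_amb = 19.900 °C.
T(t) = T_ss + (T₀ − T_ss)e^(−t/τ); set T = 51.1:
t = −τ ln[(T − T_ss)/(T₀ − T_ss)] = −475.64 · ln(0.51232) = 318.12 s.

318 s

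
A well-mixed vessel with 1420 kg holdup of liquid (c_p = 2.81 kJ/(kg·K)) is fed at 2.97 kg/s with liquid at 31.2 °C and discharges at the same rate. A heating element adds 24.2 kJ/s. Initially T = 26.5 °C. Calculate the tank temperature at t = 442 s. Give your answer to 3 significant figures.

M c_p dT/dt = ṁ c_p (T_in − T) + Q̇.
τ = M/ṁ = 478.11 s; T_ss = T_in + Q̇/(ṁ c_p) = 31.2 + 24.2/(2.97·2.81) = 34.100 °C.
Solution: T(t) = T_ss + (T₀ − T_ss) e^(−t/τ).
T(442) = 34.100 + (-7.5997)·e^(−442/478.11) = 34.100 + (-7.5997)·0.39674 = 31.085 °C.

31.1 °C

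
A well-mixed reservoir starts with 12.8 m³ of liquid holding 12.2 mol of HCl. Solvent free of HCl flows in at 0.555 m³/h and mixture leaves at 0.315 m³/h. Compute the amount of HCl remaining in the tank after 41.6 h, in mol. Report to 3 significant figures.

5.72 mol

Let m(t) be the amount of HCl. Volume: V(t) = V₀ + (Q_in − Q_out) t = 12.8 + 0.24000 t; V(41.6) = 22.784 m³.
Solute balance: dm/dt = 0 − Q_out C = −Q_out m/V(t).
dm/m = −Q_out dt/(V₀ + 0.24000 t); integrating gives ln(m/m₀) = −(Q_out/(Q_in−Q_out)) ln(V/V₀).
m = m₀ (V₀/V)^(Q_out/(Q_in−Q_out)) = 12.2 × (12.8/22.784)^(1.3125) = 5.7238 mol.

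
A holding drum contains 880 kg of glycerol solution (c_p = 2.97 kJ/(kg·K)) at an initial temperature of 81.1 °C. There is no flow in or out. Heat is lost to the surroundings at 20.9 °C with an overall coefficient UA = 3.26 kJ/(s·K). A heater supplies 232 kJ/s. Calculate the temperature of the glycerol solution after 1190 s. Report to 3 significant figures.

Lumped-capacitance energy balance: M c_p dT/dt = UA(T_amb − T) + Q̇.
dT/dt = (T_ss − T)/τ with T_ss = T_amb + Q̇/UA = 20.9 + 232/3.26 = 92.066 °C, τ = M c_p/UA = 880·2.97/3.26 = 801.72 s.
This is linear first-order; T(t) = T_ss + (T₀ − T_ss) e^(−t/τ).
T(1190) = 92.066 + (-10.966)·0.22666 = 89.580 °C.

89.6 °C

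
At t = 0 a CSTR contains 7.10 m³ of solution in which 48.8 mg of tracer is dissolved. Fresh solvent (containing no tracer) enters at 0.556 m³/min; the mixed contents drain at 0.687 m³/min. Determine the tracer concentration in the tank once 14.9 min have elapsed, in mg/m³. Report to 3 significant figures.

Total volume: dV/dt = Q_in − Q_out = -0.13100 m³/min, so V(t) = 7.10 − 0.13100 t and V(14.9) = 5.1481 m³.
Species balance (pure solvent in): dm/dt = −Q_out · m/V(t).
Separate: dm/m = −Q_out dt/V(t) ⇒ ln(m/m₀) = −(Q_out/(Q_in−Q_out)) ln(V/V₀).
m = m₀ (V₀/V)^(Q_out/(Q_in−Q_out)) = 48.8 × (7.10/5.1481)^(-5.2443) = 9.0419 mg.
C = m/V = 9.0419/5.1481 = 1.7564 mg/m³.

1.76 mg/m³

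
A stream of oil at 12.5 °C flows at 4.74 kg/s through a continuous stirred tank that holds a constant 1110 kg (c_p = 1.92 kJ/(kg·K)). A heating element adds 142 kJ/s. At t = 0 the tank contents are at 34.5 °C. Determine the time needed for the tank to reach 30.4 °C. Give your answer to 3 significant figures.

Heat balance on the well-mixed liquid: M c_p dT/dt = ṁ c_p (T_in − T) + 142.
τ = M/ṁ = 234.18 s; T_ss = T_in + Q̇/(ṁ c_p) = 28.103 °C.
T(t) = T_ss + (T₀ − T_ss) e^(−t/τ). Set T = 30.4:
e^(−t/τ) = (30.4 − 28.103)/(34.5 − 28.103) = 0.35907
t = −234.18 · ln(0.35907) = 239.85 s.

240 s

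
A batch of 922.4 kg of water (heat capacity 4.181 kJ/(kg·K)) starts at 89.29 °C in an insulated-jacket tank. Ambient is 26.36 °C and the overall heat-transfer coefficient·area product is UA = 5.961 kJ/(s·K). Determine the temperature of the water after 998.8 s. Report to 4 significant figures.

M c_p dT/dt = −UA(T − T_amb).
dT/dt = (T_ss − T)/τ with T_ss = T_amb = 26.3600 °C, τ = M c_p/UA = 922.4·4.181/5.961 = 646.964 s.
Solution: T(t) = T_ss + (T₀ − T_ss) e^(−t/τ).
T(998.8) = 26.3600 + (62.9300)·0.213563 = 39.7995 °C.

39.80 °C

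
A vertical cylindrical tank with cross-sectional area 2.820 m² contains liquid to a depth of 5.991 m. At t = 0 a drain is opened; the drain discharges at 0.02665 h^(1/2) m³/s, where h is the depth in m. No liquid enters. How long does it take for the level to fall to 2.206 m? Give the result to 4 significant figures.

203.7 s

A dh/dt = −Q_out = −0.02665 √h.
∫ h^(−1/2) dh = −(0.02665/A) ∫ dt, giving 2√h = 2√h₀ − (0.02665/A) t.
t = 2A(√h₀ − √h)/0.02665 = 2·2.820·(√5.991 − √2.206)/0.02665
  = 5.64000 × (2.44765 − 1.48526) / 0.02665 = 203.673 s.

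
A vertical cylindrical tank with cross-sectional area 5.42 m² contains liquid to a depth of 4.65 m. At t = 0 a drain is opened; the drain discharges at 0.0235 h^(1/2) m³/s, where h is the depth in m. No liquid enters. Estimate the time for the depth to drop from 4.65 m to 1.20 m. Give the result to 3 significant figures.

489 s

With no inflow, A dh/dt = −0.0235 √h.
Separate and integrate: 2(√h − √h₀) = −(0.0235/A) t.
t = 2A(√h₀ − √h)/0.0235 = 2·5.42·(√4.65 − √1.20)/0.0235
  = 10.840 × (2.1564 − 1.0954) / 0.0235 = 489.39 s.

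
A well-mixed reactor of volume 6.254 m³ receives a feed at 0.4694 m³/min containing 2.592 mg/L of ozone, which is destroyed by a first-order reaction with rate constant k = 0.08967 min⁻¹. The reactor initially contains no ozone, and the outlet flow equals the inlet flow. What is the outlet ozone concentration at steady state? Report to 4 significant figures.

Species balance: V dC/dt = Q C_in − Q C − k V C.
At steady state: 0 = Q C_in − (Q + kV) C_ss, so C_ss = Q C_in/(Q + kV).
C_ss = 0.4694·2.592/(0.4694 + 0.08967·6.254) = 1.21668/1.03020 = 1.18102 mg/L.

1.181 mg/L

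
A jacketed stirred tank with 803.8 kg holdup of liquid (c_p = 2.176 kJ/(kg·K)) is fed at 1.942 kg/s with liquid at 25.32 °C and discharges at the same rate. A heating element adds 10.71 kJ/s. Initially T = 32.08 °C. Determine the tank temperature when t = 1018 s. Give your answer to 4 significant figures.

M c_p dT/dt = ṁ c_p (T_in − T) + Q̇.
Rearrange: dT/dt = (T_ss − T)/τ with τ = M/ṁ = 413.903 s and T_ss = T_in + Q̇/(ṁ c_p) = 27.8544 °C.
T approaches T_ss exponentially: T(t) = T_ss + (T₀ − T_ss) e^(−t/τ).
T(1018) = 27.8544 + (4.22556)·e^(−1018/413.903) = 27.8544 + (4.22556)·0.0854766 = 28.2156 °C.

28.22 °C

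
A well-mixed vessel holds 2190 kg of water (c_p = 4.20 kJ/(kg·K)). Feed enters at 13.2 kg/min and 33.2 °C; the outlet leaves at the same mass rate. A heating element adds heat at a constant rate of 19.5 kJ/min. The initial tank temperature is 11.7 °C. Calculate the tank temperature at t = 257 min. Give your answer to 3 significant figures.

28.9 °C

First-law balance (no shaft work): M c_p dT/dt = ṁ c_p (T_in − T) + 19.5.
Rearrange: dT/dt = (T_ss − T)/τ with τ = M/ṁ = 165.91 min and T_ss = T_in + Q̇/(ṁ c_p) = 33.552 °C.
Solution: T(t) = T_ss + (T₀ − T_ss) e^(−t/τ).
T(257) = 33.552 + (-21.852)·e^(−257/165.91) = 33.552 + (-21.852)·0.21245 = 28.909 °C.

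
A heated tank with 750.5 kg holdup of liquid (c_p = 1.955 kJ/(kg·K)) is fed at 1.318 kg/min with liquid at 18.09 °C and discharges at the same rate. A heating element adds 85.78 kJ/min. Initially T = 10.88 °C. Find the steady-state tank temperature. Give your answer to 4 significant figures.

M c_p dT/dt = ṁ c_p (T_in − T) + Q̇.
At steady state dT/dt = 0 ⇒ T_ss = T_in + Q̇/(ṁ c_p) = 18.09 + 85.78/(1.318·1.955) = 51.3808 °C.

51.38 °C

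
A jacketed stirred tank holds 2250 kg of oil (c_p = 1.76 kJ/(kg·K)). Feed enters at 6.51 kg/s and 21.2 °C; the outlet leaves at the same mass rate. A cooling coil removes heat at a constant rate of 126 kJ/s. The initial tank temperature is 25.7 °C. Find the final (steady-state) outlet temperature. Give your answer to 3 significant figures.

10.2 °C

Energy balance: M c_p dT/dt = ṁ c_p (T_in − T) − 126.
At steady state dT/dt = 0 ⇒ T_ss = T_in − Q̇/(ṁ c_p) = 21.2 − 126/(6.51·1.76) = 10.203 °C.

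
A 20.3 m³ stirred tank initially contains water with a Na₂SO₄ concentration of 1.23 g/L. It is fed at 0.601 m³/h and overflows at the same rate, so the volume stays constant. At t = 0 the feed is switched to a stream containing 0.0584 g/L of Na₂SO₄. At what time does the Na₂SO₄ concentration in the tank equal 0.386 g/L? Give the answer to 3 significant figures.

Accumulation = in − out for the solute gives V dC/dt = Q(C_in − C), so τ = V/Q = 33.777 h.
C(t) = C_in + (C₀ − C_in) e^(−t/τ). Set C = 0.386 and solve for t:
e^(−t/τ) = (C − C_in)/(C₀ − C_in) = (0.386 − 0.0584)/(1.23 − 0.0584) = 0.27962
t = −τ ln(…) = 33.777 × 1.2743 = 43.043 h.

43.0 h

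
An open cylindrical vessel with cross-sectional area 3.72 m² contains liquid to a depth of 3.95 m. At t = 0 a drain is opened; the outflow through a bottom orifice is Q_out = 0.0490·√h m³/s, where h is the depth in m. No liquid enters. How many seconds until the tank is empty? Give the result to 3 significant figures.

302 s

A dh/dt = −Q_out = −0.0490 √h.
This is separable: 2 d(√h)/dt = −0.0490/A, so √h = √h₀ − (0.0490/(2A)) t.
Tank is empty when √h = 0: t_empty = 2A√h₀/0.0490.
t_empty = 2·3.72·√3.95/0.0490 = 7.4400·1.9875/0.0490 = 301.77 s.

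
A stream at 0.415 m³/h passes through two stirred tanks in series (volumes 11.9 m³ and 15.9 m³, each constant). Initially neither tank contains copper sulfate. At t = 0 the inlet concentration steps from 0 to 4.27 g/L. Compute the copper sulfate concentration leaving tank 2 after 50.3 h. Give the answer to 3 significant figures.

Each tank obeys Vᵢ dCᵢ/dt = Q(Cᵢ₋₁ − Cᵢ), so τᵢ = Vᵢ/Q.
τ₁ = 11.9/0.415 = 28.675 h; τ₂ = 15.9/0.415 = 38.313 h.
Tank 1: C₁ = C_in(1 − e^(−t/τ₁)). Tank 2 (τ₁ ≠ τ₂): C₂ = C_in[1 − (τ₁ e^(−t/τ₁) − τ₂ e^(−t/τ₂))/(τ₁ − τ₂)].
At t = 50.3: e^(−t/τ₁) = 0.17305, e^(−t/τ₂) = 0.26905.
C₂ = 4.27·[1 − (28.675·0.17305 − 38.313·0.26905)/(-9.6386)] = 4.27·0.44536 = 1.9017 g/L.

1.90 g/L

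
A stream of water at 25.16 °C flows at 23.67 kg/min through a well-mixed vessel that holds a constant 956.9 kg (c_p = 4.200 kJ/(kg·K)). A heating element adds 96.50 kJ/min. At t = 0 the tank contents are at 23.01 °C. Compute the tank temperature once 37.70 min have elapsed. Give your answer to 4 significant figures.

24.90 °C

M c_p dT/dt = ṁ c_p (T_in − T) + Q̇.
Rearrange: dT/dt = (T_ss − T)/τ with τ = M/ṁ = 40.4267 min and T_ss = T_in + Q̇/(ṁ c_p) = 26.1307 °C.
Solution: T(t) = T_ss + (T₀ − T_ss) e^(−t/τ).
T(37.70) = 26.1307 + (-3.12069)·e^(−37.70/40.4267) = 26.1307 + (-3.12069)·0.393548 = 24.9025 °C.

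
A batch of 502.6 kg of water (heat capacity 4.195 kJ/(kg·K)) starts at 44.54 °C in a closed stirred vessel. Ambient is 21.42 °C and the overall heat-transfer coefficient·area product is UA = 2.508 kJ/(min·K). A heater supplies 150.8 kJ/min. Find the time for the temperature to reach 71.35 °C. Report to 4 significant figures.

1084 min

M c_p dT/dt = −UA(T − T_amb) + Q̇.
τ = M c_p/UA = 840.673 min; T_ss = T_amb + Q̇/UA = 21.42 + 150.8/2.508 = 81.5476 °C.
T(t) = T_ss + (T₀ − T_ss)e^(−t/τ); set T = 71.35:
t = −τ ln[(T − T_ss)/(T₀ − T_ss)] = −840.673 · ln(0.275554) = 1083.60 min.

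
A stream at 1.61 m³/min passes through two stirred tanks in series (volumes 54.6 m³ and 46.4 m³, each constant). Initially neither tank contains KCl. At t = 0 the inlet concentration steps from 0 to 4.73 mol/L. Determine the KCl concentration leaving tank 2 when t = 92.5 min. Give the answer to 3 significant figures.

3.75 mol/L

Time constants: τᵢ = Vᵢ/Q for each well-mixed tank.
τ₁ = 54.6/1.61 = 33.913 min; τ₂ = 46.4/1.61 = 28.820 min.
Tank 1: C₁ = C_in(1 − e^(−t/τ₁)). Tank 2 (τ₁ ≠ τ₂): C₂ = C_in[1 − (τ₁ e^(−t/τ₁) − τ₂ e^(−t/τ₂))/(τ₁ − τ₂)].
At t = 92.5: e^(−t/τ₁) = 0.065378, e^(−t/τ₂) = 0.040373.
C₂ = 4.73·[1 − (33.913·0.065378 − 28.820·0.040373)/(5.0932)] = 4.73·0.79313 = 3.7515 mol/L.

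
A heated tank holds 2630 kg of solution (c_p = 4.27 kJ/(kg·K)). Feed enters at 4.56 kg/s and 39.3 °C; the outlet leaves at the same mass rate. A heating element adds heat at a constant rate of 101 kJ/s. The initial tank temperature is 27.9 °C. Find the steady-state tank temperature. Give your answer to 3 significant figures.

44.5 °C

Unsteady energy balance on the tank contents: M c_p dT/dt = ṁ c_p (T_in − T) + 101.
At steady state dT/dt = 0 ⇒ T_ss = T_in + Q̇/(ṁ c_p) = 39.3 + 101/(4.56·4.27) = 44.487 °C.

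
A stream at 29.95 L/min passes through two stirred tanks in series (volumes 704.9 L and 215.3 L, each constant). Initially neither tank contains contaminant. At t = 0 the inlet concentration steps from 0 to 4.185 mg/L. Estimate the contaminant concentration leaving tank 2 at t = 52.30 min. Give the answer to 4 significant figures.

Time constants: τᵢ = Vᵢ/Q for each well-mixed tank.
τ₁ = 704.9/29.95 = 23.5359 min; τ₂ = 215.3/29.95 = 7.18865 min.
Tank 1: C₁ = C_in(1 − e^(−t/τ₁)). Tank 2 (τ₁ ≠ τ₂): C₂ = C_in[1 − (τ₁ e^(−t/τ₁) − τ₂ e^(−t/τ₂))/(τ₁ − τ₂)].
At t = 52.30: e^(−t/τ₁) = 0.108377, e^(−t/τ₂) = 0.000692391.
C₂ = 4.185·[1 − (23.5359·0.108377 − 7.18865·0.000692391)/(16.3472)] = 4.185·0.844269 = 3.53326 mg/L.

3.533 mg/L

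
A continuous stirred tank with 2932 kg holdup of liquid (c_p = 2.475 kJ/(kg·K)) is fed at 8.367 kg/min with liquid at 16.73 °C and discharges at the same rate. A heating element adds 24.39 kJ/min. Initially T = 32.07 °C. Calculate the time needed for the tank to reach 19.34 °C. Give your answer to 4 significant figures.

802.9 min

Unsteady energy balance on the tank contents: M c_p dT/dt = ṁ c_p (T_in − T) + 24.39.
τ = M/ṁ = 350.424 min; T_ss = T_in + Q̇/(ṁ c_p) = 17.9078 °C.
T(t) = T_ss + (T₀ − T_ss) e^(−t/τ). Set T = 19.34:
e^(−t/τ) = (19.34 − 17.9078)/(32.07 − 17.9078) = 0.101129
t = −350.424 · ln(0.101129) = 802.947 min.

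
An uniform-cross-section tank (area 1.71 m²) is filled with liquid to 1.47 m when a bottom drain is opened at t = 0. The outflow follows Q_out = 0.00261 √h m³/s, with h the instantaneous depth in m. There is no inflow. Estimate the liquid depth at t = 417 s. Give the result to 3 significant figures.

0.800 m

Accumulation of liquid (constant cross-section A): A dh/dt = −0.00261 √h.
∫ h^(−1/2) dh = −(0.00261/A) ∫ dt, giving 2√h = 2√h₀ − (0.00261/A) t.
√h = √1.47 − 0.00261·417/(2·1.71) = 1.2124 − 0.31824 = 0.89420.
h = 0.89420² = 0.79959 m.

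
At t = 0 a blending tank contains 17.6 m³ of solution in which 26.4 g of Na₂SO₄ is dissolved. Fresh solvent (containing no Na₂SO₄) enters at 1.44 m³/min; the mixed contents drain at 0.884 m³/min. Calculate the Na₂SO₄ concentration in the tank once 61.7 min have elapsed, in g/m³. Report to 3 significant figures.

Total volume: dV/dt = Q_in − Q_out = 0.55600 m³/min, so V(t) = 17.6 + 0.55600 t and V(61.7) = 51.905 m³.
Solute balance: dm/dt = 0 − Q_out C = −Q_out m/V(t).
Separate: dm/m = −Q_out dt/V(t) ⇒ ln(m/m₀) = −(Q_out/(Q_in−Q_out)) ln(V/V₀).
m = m₀ (V₀/V)^(Q_out/(Q_in−Q_out)) = 26.4 × (17.6/51.905)^(1.5899) = 4.7295 g.
C = m/V = 4.7295/51.905 = 0.091119 g/m³.

0.0911 g/m³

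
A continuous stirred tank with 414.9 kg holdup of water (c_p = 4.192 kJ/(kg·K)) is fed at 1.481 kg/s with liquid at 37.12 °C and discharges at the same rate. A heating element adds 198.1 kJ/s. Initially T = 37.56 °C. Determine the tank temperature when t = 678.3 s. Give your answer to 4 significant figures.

M c_p dT/dt = ṁ c_p (T_in − T) + Q̇.
τ = M/ṁ = 280.149 s; T_ss = T_in + Q̇/(ṁ c_p) = 37.12 + 198.1/(1.481·4.192) = 69.0286 °C.
T approaches T_ss exponentially: T(t) = T_ss + (T₀ − T_ss) e^(−t/τ).
T(678.3) = 69.0286 + (-31.4686)·e^(−678.3/280.149) = 69.0286 + (-31.4686)·0.0888136 = 66.2338 °C.

66.23 °C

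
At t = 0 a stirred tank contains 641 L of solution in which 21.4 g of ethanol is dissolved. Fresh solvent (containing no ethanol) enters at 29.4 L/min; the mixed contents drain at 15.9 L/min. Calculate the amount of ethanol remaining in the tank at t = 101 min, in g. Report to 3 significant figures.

Total volume: dV/dt = Q_in − Q_out = 13.500 L/min, so V(t) = 641 + 13.500 t and V(101) = 2004.5 L.
No ethanol enters, so dm/dt = −Q_out · (m/V).
dm/m = −Q_out dt/(V₀ + 13.500 t); integrating gives ln(m/m₀) = −(Q_out/(Q_in−Q_out)) ln(V/V₀).
m = m₀ (V₀/V)^(Q_out/(Q_in−Q_out)) = 21.4 × (641/2004.5)^(1.1778) = 5.5878 g.

5.59 g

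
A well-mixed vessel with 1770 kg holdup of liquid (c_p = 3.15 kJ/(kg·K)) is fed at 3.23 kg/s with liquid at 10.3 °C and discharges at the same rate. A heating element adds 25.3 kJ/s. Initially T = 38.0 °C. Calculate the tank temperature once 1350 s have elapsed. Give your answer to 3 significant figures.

M c_p dT/dt = ṁ c_p (T_in − T) + Q̇.
τ = M/ṁ = 547.99 s; T_ss = T_in + Q̇/(ṁ c_p) = 10.3 + 25.3/(3.23·3.15) = 12.787 °C.
Integrating: T(t) = T_ss + (T₀ − T_ss) e^(−t/τ).
T(1350) = 12.787 + (25.213)·e^(−1350/547.99) = 12.787 + (25.213)·0.085131 = 14.933 °C.

14.9 °C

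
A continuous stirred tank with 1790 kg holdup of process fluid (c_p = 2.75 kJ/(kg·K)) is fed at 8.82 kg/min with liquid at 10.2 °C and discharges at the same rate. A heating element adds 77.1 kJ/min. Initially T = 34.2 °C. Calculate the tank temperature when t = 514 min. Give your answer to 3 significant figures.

15.0 °C

M c_p dT/dt = ṁ c_p (T_in − T) + Q̇.
Rearrange: dT/dt = (T_ss − T)/τ with τ = M/ṁ = 202.95 min and T_ss = T_in + Q̇/(ṁ c_p) = 13.379 °C.
This is linear first-order; T(t) = T_ss + (T₀ − T_ss) e^(−t/τ).
T(514) = 13.379 + (20.821)·e^(−514/202.95) = 13.379 + (20.821)·0.079447 = 15.033 °C.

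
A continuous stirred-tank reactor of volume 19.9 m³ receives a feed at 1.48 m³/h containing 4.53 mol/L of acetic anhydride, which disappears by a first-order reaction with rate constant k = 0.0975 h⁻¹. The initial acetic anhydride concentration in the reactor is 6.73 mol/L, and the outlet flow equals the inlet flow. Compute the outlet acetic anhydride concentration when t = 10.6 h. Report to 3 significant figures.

2.73 mol/L

Species balance: V dC/dt = Q C_in − Q C − k V C.
dC/dt = (Q/V) C_in − (Q/V + k) C; effective rate a = Q/V + k = 0.074372 + 0.0975 = 0.17187 h⁻¹.
C_ss = Q C_in/(Q + kV) = 1.9602 mol/L; C(t) = C_ss + (C₀ − C_ss) e^(−a t).
C(10.6) = 1.9602 + (4.7698)·e^(−0.17187·10.6) = 1.9602 + (4.7698)·0.16173 = 2.7316 mol/L.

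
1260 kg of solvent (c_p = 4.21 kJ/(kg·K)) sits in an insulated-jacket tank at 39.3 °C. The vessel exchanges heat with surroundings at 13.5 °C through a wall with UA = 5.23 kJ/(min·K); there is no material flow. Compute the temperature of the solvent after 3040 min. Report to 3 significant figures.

14.8 °C

Energy balance: M c_p dT/dt = −UA(T − T_amb).
dT/dt = (T_ss − T)/τ with T_ss = T_amb = 13.500 °C, τ = M c_p/UA = 1260·4.21/5.23 = 1014.3 min.
Solution: T(t) = T_ss + (T₀ − T_ss) e^(−t/τ).
T(3040) = 13.500 + (25.800)·0.049924 = 14.788 °C.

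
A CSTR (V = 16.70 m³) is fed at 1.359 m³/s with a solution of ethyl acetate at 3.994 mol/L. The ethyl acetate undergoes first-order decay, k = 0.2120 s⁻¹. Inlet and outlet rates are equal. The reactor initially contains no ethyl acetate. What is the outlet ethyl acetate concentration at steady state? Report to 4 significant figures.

1.108 mol/L

Species balance: V dC/dt = Q C_in − Q C − k V C.
At steady state: 0 = Q C_in − (Q + kV) C_ss, so C_ss = Q C_in/(Q + kV).
C_ss = 1.359·3.994/(1.359 + 0.2120·16.70) = 5.42785/4.89940 = 1.10786 mol/L.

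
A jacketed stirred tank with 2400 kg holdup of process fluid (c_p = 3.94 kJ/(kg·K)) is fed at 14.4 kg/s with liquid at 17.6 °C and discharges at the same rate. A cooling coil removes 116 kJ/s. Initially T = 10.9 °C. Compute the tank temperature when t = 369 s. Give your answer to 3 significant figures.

M c_p dT/dt = ṁ c_p (T_in − T) − Q̇.
Rearrange: dT/dt = (T_ss − T)/τ with τ = M/ṁ = 166.67 s and T_ss = T_in − Q̇/(ṁ c_p) = 15.555 °C.
Solution: T(t) = T_ss + (T₀ − T_ss) e^(−t/τ).
T(369) = 15.555 + (-4.6554)·e^(−369/166.67) = 15.555 + (-4.6554)·0.10926 = 15.047 °C.

15.0 °C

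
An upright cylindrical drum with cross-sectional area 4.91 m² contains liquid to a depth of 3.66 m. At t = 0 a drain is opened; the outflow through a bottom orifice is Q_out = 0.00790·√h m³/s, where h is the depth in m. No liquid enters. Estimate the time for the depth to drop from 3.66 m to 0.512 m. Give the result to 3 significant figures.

1490 s

Volume balance on the tank: A dh/dt = −0.00790 √h.
Separate and integrate: 2(√h − √h₀) = −(0.00790/A) t.
t = 2A(√h₀ − √h)/0.00790 = 2·4.91·(√3.66 − √0.512)/0.00790
  = 9.8200 × (1.9131 − 0.71554) / 0.00790 = 1488.6 s.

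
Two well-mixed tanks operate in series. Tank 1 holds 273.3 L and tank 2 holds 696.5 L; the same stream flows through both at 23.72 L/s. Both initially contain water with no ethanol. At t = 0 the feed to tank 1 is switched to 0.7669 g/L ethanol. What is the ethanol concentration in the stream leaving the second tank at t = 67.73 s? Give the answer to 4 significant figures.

Time constants: τᵢ = Vᵢ/Q for each well-mixed tank.
τ₁ = 273.3/23.72 = 11.5219 s; τ₂ = 696.5/23.72 = 29.3634 s.
Solving the cascade with C₁(0)=C₂(0)=0 gives C₂(t) = C_in[1 − (τ₁ e^(−t/τ₁) − τ₂ e^(−t/τ₂))/(τ₁ − τ₂)].
At t = 67.73: e^(−t/τ₁) = 0.00279937, e^(−t/τ₂) = 0.0995981.
C₂ = 0.7669·[1 − (11.5219·0.00279937 − 29.3634·0.0995981)/(-17.8415)] = 0.7669·0.837890 = 0.642578 g/L.

0.6426 g/L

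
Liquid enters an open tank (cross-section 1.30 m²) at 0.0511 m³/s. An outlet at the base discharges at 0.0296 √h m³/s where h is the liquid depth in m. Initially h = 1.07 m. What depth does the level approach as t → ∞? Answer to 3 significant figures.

2.98 m

A dh/dt = Q_in − 0.0296 √h. Steady state requires inflow = outflow:
Q_in = 0.0296 √h_ss ⇒ √h_ss = 0.0511/0.0296 = 1.7264.
h_ss = 1.7264² = 2.9803 m. (Since h₀ = 1.07 m < h_ss, the level will rise toward this value.)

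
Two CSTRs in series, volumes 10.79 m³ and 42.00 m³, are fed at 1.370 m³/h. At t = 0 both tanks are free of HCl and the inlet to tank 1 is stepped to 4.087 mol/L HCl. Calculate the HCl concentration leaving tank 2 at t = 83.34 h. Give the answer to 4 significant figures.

3.724 mol/L

Time constants: τᵢ = Vᵢ/Q for each well-mixed tank.
τ₁ = 10.79/1.370 = 7.87591 h; τ₂ = 42.00/1.370 = 30.6569 h.
Solving the cascade with C₁(0)=C₂(0)=0 gives C₂(t) = C_in[1 − (τ₁ e^(−t/τ₁) − τ₂ e^(−t/τ₂))/(τ₁ − τ₂)].
At t = 83.34: e^(−t/τ₁) = 2.53779e-05, e^(−t/τ₂) = 0.0659755.
C₂ = 4.087·[1 − (7.87591·2.53779e-05 − 30.6569·0.0659755)/(-22.7810)] = 4.087·0.911224 = 3.72417 mol/L.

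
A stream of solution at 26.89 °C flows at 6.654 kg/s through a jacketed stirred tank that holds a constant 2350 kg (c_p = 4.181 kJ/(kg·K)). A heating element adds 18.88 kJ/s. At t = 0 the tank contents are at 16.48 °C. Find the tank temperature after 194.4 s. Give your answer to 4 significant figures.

21.17 °C

M c_p dT/dt = ṁ c_p (T_in − T) + Q̇.
τ = M/ṁ = 353.171 s; T_ss = T_in + Q̇/(ṁ c_p) = 26.89 + 18.88/(6.654·4.181) = 27.5686 °C.
Integrating: T(t) = T_ss + (T₀ − T_ss) e^(−t/τ).
T(194.4) = 27.5686 + (-11.0886)·e^(−194.4/353.171) = 27.5686 + (-11.0886)·0.576695 = 21.1739 °C.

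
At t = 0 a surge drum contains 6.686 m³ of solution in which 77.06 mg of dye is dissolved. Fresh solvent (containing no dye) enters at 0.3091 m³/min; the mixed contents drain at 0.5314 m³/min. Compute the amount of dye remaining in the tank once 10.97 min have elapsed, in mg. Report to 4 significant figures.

26.05 mg

Let m(t) be the amount of dye. Volume: V(t) = V₀ + (Q_in − Q_out) t = 6.686 − 0.222300 t; V(10.97) = 4.24737 m³.
No dye enters, so dm/dt = −Q_out · (m/V).
dm/m = −Q_out dt/(V₀ − 0.222300 t); integrating gives ln(m/m₀) = −(Q_out/(Q_in−Q_out)) ln(V/V₀).
m = m₀ (V₀/V)^(Q_out/(Q_in−Q_out)) = 77.06 × (6.686/4.24737)^(-2.39046) = 26.0493 mg.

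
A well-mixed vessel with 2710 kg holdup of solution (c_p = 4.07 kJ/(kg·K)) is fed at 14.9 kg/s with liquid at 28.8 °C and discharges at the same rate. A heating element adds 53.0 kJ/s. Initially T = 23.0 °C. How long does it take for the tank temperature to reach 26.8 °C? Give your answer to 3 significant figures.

153 s

Energy balance: M c_p dT/dt = ṁ c_p (T_in − T) + 53.0.
τ = M/ṁ = 181.88 s; T_ss = T_in + Q̇/(ṁ c_p) = 29.674 °C.
T(t) = T_ss + (T₀ − T_ss) e^(−t/τ). Set T = 26.8:
e^(−t/τ) = (26.8 − 29.674)/(23.0 − 29.674) = 0.43062
t = −181.88 · ln(0.43062) = 153.24 s.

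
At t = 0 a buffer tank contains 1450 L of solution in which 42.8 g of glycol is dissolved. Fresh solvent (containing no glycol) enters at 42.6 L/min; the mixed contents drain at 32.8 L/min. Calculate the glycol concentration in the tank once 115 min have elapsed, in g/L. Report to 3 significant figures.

Total volume: dV/dt = Q_in − Q_out = 9.8000 L/min, so V(t) = 1450 + 9.8000 t and V(115) = 2577.0 L.
Species balance (pure solvent in): dm/dt = −Q_out · m/V(t).
Separate: dm/m = −Q_out dt/V(t) ⇒ ln(m/m₀) = −(Q_out/(Q_in−Q_out)) ln(V/V₀).
m = m₀ (V₀/V)^(Q_out/(Q_in−Q_out)) = 42.8 × (1450/2577.0)^(3.3469) = 6.2454 g.
C = m/V = 6.2454/2577.0 = 0.0024235 g/L.

0.00242 g/L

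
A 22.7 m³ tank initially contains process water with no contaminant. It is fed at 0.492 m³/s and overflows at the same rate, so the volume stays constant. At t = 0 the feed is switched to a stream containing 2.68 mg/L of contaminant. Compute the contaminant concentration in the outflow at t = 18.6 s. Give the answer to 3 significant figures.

0.889 mg/L

Species balance on the tank: V dC/dt = Q(C_in − C).
Rewrite as dC/dt + C/τ = C_in/τ, τ = V/Q = 46.138 s.
Integrating: C(t) = C_in + (C₀ − C_in) e^(−t/τ).
C(18.6) = 2.68 + (0 − 2.68)·e^(−18.6/46.138) = 2.68 + (-2.6800)·0.66822 = 0.88917 mg/L.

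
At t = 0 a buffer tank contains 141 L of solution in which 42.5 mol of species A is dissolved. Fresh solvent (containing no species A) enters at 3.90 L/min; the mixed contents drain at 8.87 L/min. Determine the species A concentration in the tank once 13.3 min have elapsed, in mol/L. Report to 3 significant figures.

Let m(t) be the amount of species A. Volume: V(t) = V₀ + (Q_in − Q_out) t = 141 − 4.9700 t; V(13.3) = 74.899 L.
No species A enters, so dm/dt = −Q_out · (m/V).
Separate: dm/m = −Q_out dt/V(t) ⇒ ln(m/m₀) = −(Q_out/(Q_in−Q_out)) ln(V/V₀).
m = m₀ (V₀/V)^(Q_out/(Q_in−Q_out)) = 42.5 × (141/74.899)^(-1.7847) = 13.742 mol.
C = m/V = 13.742/74.899 = 0.18347 mol/L.

0.183 mol/L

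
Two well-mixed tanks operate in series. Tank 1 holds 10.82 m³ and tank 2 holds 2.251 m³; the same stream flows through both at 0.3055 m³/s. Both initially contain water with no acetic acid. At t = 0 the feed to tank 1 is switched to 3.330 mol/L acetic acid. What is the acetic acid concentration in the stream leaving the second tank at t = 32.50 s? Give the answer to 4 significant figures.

1.661 mol/L

Time constants: τᵢ = Vᵢ/Q for each well-mixed tank.
τ₁ = 10.82/0.3055 = 35.4173 s; τ₂ = 2.251/0.3055 = 7.36825 s.
Tank 1: C₁ = C_in(1 − e^(−t/τ₁)). Tank 2 (τ₁ ≠ τ₂): C₂ = C_in[1 − (τ₁ e^(−t/τ₁) − τ₂ e^(−t/τ₂))/(τ₁ − τ₂)].
At t = 32.50: e^(−t/τ₁) = 0.399465, e^(−t/τ₂) = 0.0121452.
C₂ = 3.330·[1 − (35.4173·0.399465 − 7.36825·0.0121452)/(28.0491)] = 3.330·0.498790 = 1.66097 mol/L.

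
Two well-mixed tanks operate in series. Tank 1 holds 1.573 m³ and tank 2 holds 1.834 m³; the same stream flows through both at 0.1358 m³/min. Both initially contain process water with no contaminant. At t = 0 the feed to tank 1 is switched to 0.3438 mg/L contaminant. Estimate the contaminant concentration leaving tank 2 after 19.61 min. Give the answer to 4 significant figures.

0.1595 mg/L

Each tank obeys Vᵢ dCᵢ/dt = Q(Cᵢ₋₁ − Cᵢ), so τᵢ = Vᵢ/Q.
τ₁ = 1.573/0.1358 = 11.5832 min; τ₂ = 1.834/0.1358 = 13.5052 min.
Tank 1: C₁ = C_in(1 − e^(−t/τ₁)). Tank 2 (τ₁ ≠ τ₂): C₂ = C_in[1 − (τ₁ e^(−t/τ₁) − τ₂ e^(−t/τ₂))/(τ₁ − τ₂)].
At t = 19.61: e^(−t/τ₁) = 0.183973, e^(−t/τ₂) = 0.234093.
C₂ = 0.3438·[1 − (11.5832·0.183973 − 13.5052·0.234093)/(-1.92194)] = 0.3438·0.463844 = 0.159469 mg/L.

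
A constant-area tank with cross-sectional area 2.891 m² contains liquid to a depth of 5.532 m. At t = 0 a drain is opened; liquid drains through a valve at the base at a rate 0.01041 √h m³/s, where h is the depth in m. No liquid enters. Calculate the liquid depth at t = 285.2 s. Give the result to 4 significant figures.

3.380 m

With no inflow, A dh/dt = −0.01041 √h.
Separate and integrate: 2(√h − √h₀) = −(0.01041/A) t.
√h = √5.532 − 0.01041·285.2/(2·2.891) = 2.35202 − 0.513478 = 1.83854.
h = 1.83854² = 3.38024 m.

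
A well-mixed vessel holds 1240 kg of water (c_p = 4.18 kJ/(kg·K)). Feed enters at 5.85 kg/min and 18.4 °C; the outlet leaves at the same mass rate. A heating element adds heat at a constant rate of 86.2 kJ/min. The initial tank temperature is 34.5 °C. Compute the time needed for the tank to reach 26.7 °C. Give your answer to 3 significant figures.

M c_p dT/dt = ṁ c_p (T_in − T) + Q̇.
τ = M/ṁ = 211.97 min; T_ss = T_in + Q̇/(ṁ c_p) = 21.925 °C.
T(t) = T_ss + (T₀ − T_ss) e^(−t/τ). Set T = 26.7:
e^(−t/τ) = (26.7 − 21.925)/(34.5 − 21.925) = 0.37972
t = −211.97 · ln(0.37972) = 205.25 min.

205 min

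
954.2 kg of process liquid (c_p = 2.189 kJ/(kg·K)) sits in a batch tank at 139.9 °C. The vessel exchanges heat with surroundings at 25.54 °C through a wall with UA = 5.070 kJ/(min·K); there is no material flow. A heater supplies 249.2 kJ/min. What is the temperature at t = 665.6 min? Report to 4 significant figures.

Lumped-capacitance energy balance: M c_p dT/dt = UA(T_amb − T) + Q̇.
dT/dt = (T_ss − T)/τ with T_ss = T_amb + Q̇/UA = 25.54 + 249.2/5.070 = 74.6919 °C, τ = M c_p/UA = 954.2·2.189/5.070 = 411.981 min.
This is linear first-order; T(t) = T_ss + (T₀ − T_ss) e^(−t/τ).
T(665.6) = 74.6919 + (65.2081)·0.198770 = 87.6533 °C.

87.65 °C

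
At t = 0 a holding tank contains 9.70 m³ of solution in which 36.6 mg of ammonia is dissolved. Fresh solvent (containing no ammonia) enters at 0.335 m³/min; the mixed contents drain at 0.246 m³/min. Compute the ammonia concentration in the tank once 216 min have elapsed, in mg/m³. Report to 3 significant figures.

Let m(t) be the amount of ammonia. Volume: V(t) = V₀ + (Q_in − Q_out) t = 9.70 + 0.089000 t; V(216) = 28.924 m³.
Solute balance: dm/dt = 0 − Q_out C = −Q_out m/V(t).
dm/m = −Q_out dt/(V₀ + 0.089000 t); integrating gives ln(m/m₀) = −(Q_out/(Q_in−Q_out)) ln(V/V₀).
m = m₀ (V₀/V)^(Q_out/(Q_in−Q_out)) = 36.6 × (9.70/28.924)^(2.7640) = 1.7864 mg.
C = m/V = 1.7864/28.924 = 0.061762 mg/m³.

0.0618 mg/m³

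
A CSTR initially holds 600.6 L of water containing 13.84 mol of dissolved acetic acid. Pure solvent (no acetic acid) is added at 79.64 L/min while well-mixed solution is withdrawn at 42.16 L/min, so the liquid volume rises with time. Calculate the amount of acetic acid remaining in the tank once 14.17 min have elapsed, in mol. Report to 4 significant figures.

Let m(t) be the amount of acetic acid. Volume: V(t) = V₀ + (Q_in − Q_out) t = 600.6 + 37.4800 t; V(14.17) = 1131.69 L.
Solute balance: dm/dt = 0 − Q_out C = −Q_out m/V(t).
Separate: dm/m = −Q_out dt/V(t) ⇒ ln(m/m₀) = −(Q_out/(Q_in−Q_out)) ln(V/V₀).
m = m₀ (V₀/V)^(Q_out/(Q_in−Q_out)) = 13.84 × (600.6/1131.69)^(1.12487) = 6.78636 mol.

6.786 mol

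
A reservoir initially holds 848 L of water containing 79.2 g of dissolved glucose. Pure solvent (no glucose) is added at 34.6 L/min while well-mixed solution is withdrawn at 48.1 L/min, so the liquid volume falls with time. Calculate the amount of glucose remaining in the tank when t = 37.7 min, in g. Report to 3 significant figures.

3.02 g

Let m(t) be the amount of glucose. Volume: V(t) = V₀ + (Q_in − Q_out) t = 848 − 13.500 t; V(37.7) = 339.05 L.
No glucose enters, so dm/dt = −Q_out · (m/V).
Separate: dm/m = −Q_out dt/V(t) ⇒ ln(m/m₀) = −(Q_out/(Q_in−Q_out)) ln(V/V₀).
m = m₀ (V₀/V)^(Q_out/(Q_in−Q_out)) = 79.2 × (848/339.05)^(-3.5630) = 3.0213 g.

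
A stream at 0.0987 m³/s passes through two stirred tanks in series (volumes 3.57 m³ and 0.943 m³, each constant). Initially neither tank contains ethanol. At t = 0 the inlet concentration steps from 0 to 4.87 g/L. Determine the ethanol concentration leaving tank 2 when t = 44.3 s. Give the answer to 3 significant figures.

Each tank obeys Vᵢ dCᵢ/dt = Q(Cᵢ₋₁ − Cᵢ), so τᵢ = Vᵢ/Q.
τ₁ = 3.57/0.0987 = 36.170 s; τ₂ = 0.943/0.0987 = 9.5542 s.
Solving the cascade with C₁(0)=C₂(0)=0 gives C₂(t) = C_in[1 − (τ₁ e^(−t/τ₁) − τ₂ e^(−t/τ₂))/(τ₁ − τ₂)].
At t = 44.3: e^(−t/τ₁) = 0.29383, e^(−t/τ₂) = 0.0096896.
C₂ = 4.87·[1 − (36.170·0.29383 − 9.5542·0.0096896)/(26.616)] = 4.87·0.60418 = 2.9423 g/L.

2.94 g/L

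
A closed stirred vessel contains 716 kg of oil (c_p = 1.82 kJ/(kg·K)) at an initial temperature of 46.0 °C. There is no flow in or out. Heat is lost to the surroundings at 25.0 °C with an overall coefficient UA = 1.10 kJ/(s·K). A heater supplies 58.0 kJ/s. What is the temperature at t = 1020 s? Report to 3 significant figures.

Energy balance: M c_p dT/dt = −UA(T − T_amb) + Q̇.
dT/dt = (T_ss − T)/τ with T_ss = T_amb + Q̇/UA = 25.0 + 58.0/1.10 = 77.727 °C, τ = M c_p/UA = 716·1.82/1.10 = 1184.7 s.
T approaches T_ss exponentially: T(t) = T_ss + (T₀ − T_ss) e^(−t/τ).
T(1020) = 77.727 + (-31.727)·0.42273 = 64.315 °C.

64.3 °C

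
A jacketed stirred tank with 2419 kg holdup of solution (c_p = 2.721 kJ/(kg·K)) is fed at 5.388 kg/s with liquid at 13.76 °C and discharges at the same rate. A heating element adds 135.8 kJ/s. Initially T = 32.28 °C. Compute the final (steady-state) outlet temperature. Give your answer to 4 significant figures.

M c_p dT/dt = ṁ c_p (T_in − T) + Q̇.
At steady state dT/dt = 0 ⇒ T_ss = T_in + Q̇/(ṁ c_p) = 13.76 + 135.8/(5.388·2.721) = 23.0228 °C.

23.02 °C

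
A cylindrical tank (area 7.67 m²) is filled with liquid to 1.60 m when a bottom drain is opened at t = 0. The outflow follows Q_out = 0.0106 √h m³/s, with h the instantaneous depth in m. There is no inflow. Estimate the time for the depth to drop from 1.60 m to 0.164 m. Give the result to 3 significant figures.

Unsteady balance on liquid volume: A dh/dt = −0.0106 √h.
This is separable: 2 d(√h)/dt = −0.0106/A, so √h = √h₀ − (0.0106/(2A)) t.
t = 2A(√h₀ − √h)/0.0106 = 2·7.67·(√1.60 − √0.164)/0.0106
  = 15.340 × (1.2649 − 0.40497) / 0.0106 = 1244.5 s.

1240 s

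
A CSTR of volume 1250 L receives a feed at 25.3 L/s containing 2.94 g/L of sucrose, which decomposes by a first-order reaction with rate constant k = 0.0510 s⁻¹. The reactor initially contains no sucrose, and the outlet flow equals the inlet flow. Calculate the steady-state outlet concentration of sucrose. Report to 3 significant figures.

Species balance: V dC/dt = Q C_in − Q C − k V C.
At steady state: 0 = Q C_in − (Q + kV) C_ss, so C_ss = Q C_in/(Q + kV).
C_ss = 25.3·2.94/(25.3 + 0.0510·1250) = 74.382/89.050 = 0.83528 g/L.

0.835 g/L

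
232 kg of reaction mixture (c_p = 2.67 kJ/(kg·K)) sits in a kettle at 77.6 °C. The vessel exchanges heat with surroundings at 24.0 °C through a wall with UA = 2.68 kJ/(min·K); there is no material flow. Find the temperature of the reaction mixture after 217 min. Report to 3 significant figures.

Heat balance on the well-mixed liquid: M c_p dT/dt = −UA(T − T_amb).
dT/dt = (T_ss − T)/τ with T_ss = T_amb = 24.000 °C, τ = M c_p/UA = 232·2.67/2.68 = 231.13 min.
Integrating: T(t) = T_ss + (T₀ − T_ss) e^(−t/τ).
T(217) = 24.000 + (53.600)·0.39108 = 44.962 °C.

45.0 °C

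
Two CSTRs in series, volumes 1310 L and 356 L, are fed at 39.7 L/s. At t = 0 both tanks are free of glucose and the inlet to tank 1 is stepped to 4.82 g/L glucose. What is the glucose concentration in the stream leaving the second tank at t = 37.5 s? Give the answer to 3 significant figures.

2.72 g/L

Each tank obeys Vᵢ dCᵢ/dt = Q(Cᵢ₋₁ − Cᵢ), so τᵢ = Vᵢ/Q.
τ₁ = 1310/39.7 = 32.997 s; τ₂ = 356/39.7 = 8.9673 s.
Solving the cascade with C₁(0)=C₂(0)=0 gives C₂(t) = C_in[1 − (τ₁ e^(−t/τ₁) − τ₂ e^(−t/τ₂))/(τ₁ − τ₂)].
At t = 37.5: e^(−t/τ₁) = 0.32096, e^(−t/τ₂) = 0.015270.
C₂ = 4.82·[1 − (32.997·0.32096 − 8.9673·0.015270)/(24.030)] = 4.82·0.56497 = 2.7232 g/L.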